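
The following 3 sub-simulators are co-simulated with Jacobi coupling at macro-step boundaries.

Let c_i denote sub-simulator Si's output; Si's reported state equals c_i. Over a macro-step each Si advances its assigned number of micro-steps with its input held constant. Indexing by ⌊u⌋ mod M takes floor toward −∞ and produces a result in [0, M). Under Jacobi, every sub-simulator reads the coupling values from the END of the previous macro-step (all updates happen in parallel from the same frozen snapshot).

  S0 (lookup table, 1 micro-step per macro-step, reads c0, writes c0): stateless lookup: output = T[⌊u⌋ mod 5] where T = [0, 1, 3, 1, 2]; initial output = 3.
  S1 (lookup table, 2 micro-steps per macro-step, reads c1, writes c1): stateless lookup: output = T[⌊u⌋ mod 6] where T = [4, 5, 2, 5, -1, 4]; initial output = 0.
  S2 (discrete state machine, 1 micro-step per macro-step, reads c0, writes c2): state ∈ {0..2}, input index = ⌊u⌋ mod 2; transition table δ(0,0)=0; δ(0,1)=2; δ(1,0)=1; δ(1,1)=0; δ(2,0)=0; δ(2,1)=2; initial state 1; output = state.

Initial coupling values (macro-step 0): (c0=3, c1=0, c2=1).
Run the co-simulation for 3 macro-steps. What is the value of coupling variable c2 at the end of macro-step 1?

macro 1: S0 reads c0=3 → after 1×micro: 1; S1 reads c1=0 → after 2×micro: 4; S2 reads c0=3 → after 1×micro: 0 ⇒ (c0=1, c1=4, c2=0)
macro 2: S0 reads c0=1 → after 1×micro: 1; S1 reads c1=4 → after 2×micro: -1; S2 reads c0=1 → after 1×micro: 2 ⇒ (c0=1, c1=-1, c2=2)
macro 3: S0 reads c0=1 → after 1×micro: 1; S1 reads c1=-1 → after 2×micro: 4; S2 reads c0=1 → after 1×micro: 2 ⇒ (c0=1, c1=4, c2=2)

c2 at macro-step 1 = 0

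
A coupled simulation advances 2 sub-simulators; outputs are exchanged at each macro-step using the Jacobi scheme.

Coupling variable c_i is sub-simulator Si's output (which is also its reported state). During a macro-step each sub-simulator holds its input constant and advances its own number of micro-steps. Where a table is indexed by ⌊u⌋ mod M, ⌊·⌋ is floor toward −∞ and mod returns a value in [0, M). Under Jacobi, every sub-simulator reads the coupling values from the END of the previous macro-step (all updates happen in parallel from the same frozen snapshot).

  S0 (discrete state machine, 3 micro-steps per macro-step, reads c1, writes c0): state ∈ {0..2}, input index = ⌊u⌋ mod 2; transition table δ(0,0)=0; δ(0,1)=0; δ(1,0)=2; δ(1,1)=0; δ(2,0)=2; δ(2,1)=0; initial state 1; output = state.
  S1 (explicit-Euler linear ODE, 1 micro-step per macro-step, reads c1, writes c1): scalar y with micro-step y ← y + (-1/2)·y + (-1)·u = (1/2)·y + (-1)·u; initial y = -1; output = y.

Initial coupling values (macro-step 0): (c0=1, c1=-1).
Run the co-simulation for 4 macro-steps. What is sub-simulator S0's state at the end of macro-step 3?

macro 1: S0 reads c1=-1 → after 3×micro: 0; S1 reads c1=-1 → after 1×micro: 1/2 ⇒ (c0=0, c1=1/2)
macro 2: S0 reads c1=1/2 → after 3×micro: 0; S1 reads c1=1/2 → after 1×micro: -1/4 ⇒ (c0=0, c1=-1/4)
macro 3: S0 reads c1=-1/4 → after 3×micro: 0; S1 reads c1=-1/4 → after 1×micro: 1/8 ⇒ (c0=0, c1=1/8)
macro 4: S0 reads c1=1/8 → after 3×micro: 0; S1 reads c1=1/8 → after 1×micro: -1/16 ⇒ (c0=0, c1=-1/16)

S0 state at macro-step 3 = 0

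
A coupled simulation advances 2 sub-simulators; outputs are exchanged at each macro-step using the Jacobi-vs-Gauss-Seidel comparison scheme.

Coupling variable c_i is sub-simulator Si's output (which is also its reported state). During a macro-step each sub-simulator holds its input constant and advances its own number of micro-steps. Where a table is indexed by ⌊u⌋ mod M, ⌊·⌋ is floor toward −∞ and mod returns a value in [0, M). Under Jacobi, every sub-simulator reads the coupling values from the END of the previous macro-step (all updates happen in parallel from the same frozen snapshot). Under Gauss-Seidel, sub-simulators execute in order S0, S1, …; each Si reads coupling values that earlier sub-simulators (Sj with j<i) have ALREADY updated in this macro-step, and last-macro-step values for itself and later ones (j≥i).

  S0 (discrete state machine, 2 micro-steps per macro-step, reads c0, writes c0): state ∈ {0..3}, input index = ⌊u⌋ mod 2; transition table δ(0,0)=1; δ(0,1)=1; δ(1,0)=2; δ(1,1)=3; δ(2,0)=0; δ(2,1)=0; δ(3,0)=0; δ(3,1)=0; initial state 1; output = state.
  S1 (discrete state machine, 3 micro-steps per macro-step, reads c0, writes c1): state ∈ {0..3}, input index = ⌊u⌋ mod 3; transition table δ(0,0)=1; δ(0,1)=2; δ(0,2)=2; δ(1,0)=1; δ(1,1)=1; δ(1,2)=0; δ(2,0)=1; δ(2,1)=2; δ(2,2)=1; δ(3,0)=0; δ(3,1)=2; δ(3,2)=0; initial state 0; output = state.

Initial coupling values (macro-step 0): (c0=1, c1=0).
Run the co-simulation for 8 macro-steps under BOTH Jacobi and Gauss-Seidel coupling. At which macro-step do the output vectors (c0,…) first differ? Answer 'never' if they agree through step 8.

[Jacobi] macro 1: S0 reads c0=1 → after 2×micro: 0; S1 reads c0=1 → after 3×micro: 2 ⇒ (c0=0, c1=2)
[Jacobi] macro 2: S0 reads c0=0 → after 2×micro: 2; S1 reads c0=0 → after 3×micro: 1 ⇒ (c0=2, c1=1)
[Jacobi] macro 3: S0 reads c0=2 → after 2×micro: 1; S1 reads c0=2 → after 3×micro: 1 ⇒ (c0=1, c1=1)
[Jacobi] macro 4: S0 reads c0=1 → after 2×micro: 0; S1 reads c0=1 → after 3×micro: 1 ⇒ (c0=0, c1=1)
[Jacobi] macro 5: S0 reads c0=0 → after 2×micro: 2; S1 reads c0=0 → after 3×micro: 1 ⇒ (c0=2, c1=1)
[Jacobi] macro 6: S0 reads c0=2 → after 2×micro: 1; S1 reads c0=2 → after 3×micro: 1 ⇒ (c0=1, c1=1)
[Jacobi] macro 7: S0 reads c0=1 → after 2×micro: 0; S1 reads c0=1 → after 3×micro: 1 ⇒ (c0=0, c1=1)
[Jacobi] macro 8: S0 reads c0=0 → after 2×micro: 2; S1 reads c0=0 → after 3×micro: 1 ⇒ (c0=2, c1=1)
[Gauss-Seidel] macro 1: S0 reads c0=1 → after 2×micro: 0; S1 reads c0=0 → after 3×micro: 1 ⇒ (c0=0, c1=1)
[Gauss-Seidel] macro 2: S0 reads c0=0 → after 2×micro: 2; S1 reads c0=2 → after 3×micro: 1 ⇒ (c0=2, c1=1)
[Gauss-Seidel] macro 3: S0 reads c0=2 → after 2×micro: 1; S1 reads c0=1 → after 3×micro: 1 ⇒ (c0=1, c1=1)
[Gauss-Seidel] macro 4: S0 reads c0=1 → after 2×micro: 0; S1 reads c0=0 → after 3×micro: 1 ⇒ (c0=0, c1=1)
[Gauss-Seidel] macro 5: S0 reads c0=0 → after 2×micro: 2; S1 reads c0=2 → after 3×micro: 1 ⇒ (c0=2, c1=1)
[Gauss-Seidel] macro 6: S0 reads c0=2 → after 2×micro: 1; S1 reads c0=1 → after 3×micro: 1 ⇒ (c0=1, c1=1)
[Gauss-Seidel] macro 7: S0 reads c0=1 → after 2×micro: 0; S1 reads c0=0 → after 3×micro: 1 ⇒ (c0=0, c1=1)
[Gauss-Seidel] macro 8: S0 reads c0=0 → after 2×micro: 2; S1 reads c0=2 → after 3×micro: 1 ⇒ (c0=2, c1=1)

first divergence at macro-step: 1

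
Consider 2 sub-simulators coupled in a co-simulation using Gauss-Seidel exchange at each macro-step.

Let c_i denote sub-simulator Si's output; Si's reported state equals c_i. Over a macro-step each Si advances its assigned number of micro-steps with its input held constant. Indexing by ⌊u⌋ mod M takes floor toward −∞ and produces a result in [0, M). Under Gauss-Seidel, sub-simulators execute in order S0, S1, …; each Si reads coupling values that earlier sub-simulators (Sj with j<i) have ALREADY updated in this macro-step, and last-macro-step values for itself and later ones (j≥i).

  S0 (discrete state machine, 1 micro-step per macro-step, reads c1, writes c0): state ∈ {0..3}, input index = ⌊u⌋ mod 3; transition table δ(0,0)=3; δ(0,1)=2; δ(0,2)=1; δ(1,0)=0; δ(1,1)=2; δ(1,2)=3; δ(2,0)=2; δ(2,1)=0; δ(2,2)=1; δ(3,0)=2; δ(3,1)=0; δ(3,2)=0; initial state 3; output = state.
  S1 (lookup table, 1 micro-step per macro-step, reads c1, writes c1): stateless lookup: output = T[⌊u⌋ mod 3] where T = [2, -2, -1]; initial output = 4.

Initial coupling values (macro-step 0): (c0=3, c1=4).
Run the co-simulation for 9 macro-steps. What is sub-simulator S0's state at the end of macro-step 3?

S0 state at macro-step 3 = 0

macro 1: S0 reads c1=4 → after 1×micro: 0; S1 reads c1=4 → after 1×micro: -2 ⇒ (c0=0, c1=-2)
macro 2: S0 reads c1=-2 → after 1×micro: 2; S1 reads c1=-2 → after 1×micro: -2 ⇒ (c0=2, c1=-2)
macro 3: S0 reads c1=-2 → after 1×micro: 0; S1 reads c1=-2 → after 1×micro: -2 ⇒ (c0=0, c1=-2)
macro 4: S0 reads c1=-2 → after 1×micro: 2; S1 reads c1=-2 → after 1×micro: -2 ⇒ (c0=2, c1=-2)
macro 5: S0 reads c1=-2 → after 1×micro: 0; S1 reads c1=-2 → after 1×micro: -2 ⇒ (c0=0, c1=-2)
macro 6: S0 reads c1=-2 → after 1×micro: 2; S1 reads c1=-2 → after 1×micro: -2 ⇒ (c0=2, c1=-2)
macro 7: S0 reads c1=-2 → after 1×micro: 0; S1 reads c1=-2 → after 1×micro: -2 ⇒ (c0=0, c1=-2)
macro 8: S0 reads c1=-2 → after 1×micro: 2; S1 reads c1=-2 → after 1×micro: -2 ⇒ (c0=2, c1=-2)
macro 9: S0 reads c1=-2 → after 1×micro: 0; S1 reads c1=-2 → after 1×micro: -2 ⇒ (c0=0, c1=-2)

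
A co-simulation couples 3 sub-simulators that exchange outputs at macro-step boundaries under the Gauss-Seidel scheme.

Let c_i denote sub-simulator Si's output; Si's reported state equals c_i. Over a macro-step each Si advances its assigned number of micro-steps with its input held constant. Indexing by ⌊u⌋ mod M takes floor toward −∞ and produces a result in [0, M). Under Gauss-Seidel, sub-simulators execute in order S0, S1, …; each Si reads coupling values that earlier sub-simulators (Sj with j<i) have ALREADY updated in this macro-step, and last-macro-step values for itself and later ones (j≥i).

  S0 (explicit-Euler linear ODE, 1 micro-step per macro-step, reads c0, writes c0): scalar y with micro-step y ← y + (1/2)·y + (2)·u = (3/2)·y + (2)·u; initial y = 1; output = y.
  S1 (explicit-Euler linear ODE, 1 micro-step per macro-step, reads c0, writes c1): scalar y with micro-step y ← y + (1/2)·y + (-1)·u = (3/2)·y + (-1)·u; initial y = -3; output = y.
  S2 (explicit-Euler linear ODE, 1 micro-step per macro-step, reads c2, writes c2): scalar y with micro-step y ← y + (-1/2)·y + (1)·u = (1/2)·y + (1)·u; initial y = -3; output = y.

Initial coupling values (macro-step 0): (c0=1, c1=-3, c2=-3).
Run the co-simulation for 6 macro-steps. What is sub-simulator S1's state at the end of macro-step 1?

macro 1: S0 reads c0=1 → after 1×micro: 7/2; S1 reads c0=7/2 → after 1×micro: -8; S2 reads c2=-3 → after 1×micro: -9/2 ⇒ (c0=7/2, c1=-8, c2=-9/2)
macro 2: S0 reads c0=7/2 → after 1×micro: 49/4; S1 reads c0=49/4 → after 1×micro: -97/4; S2 reads c2=-9/2 → after 1×micro: -27/4 ⇒ (c0=49/4, c1=-97/4, c2=-27/4)
macro 3: S0 reads c0=49/4 → after 1×micro: 343/8; S1 reads c0=343/8 → after 1×micro: -317/4; S2 reads c2=-27/4 → after 1×micro: -81/8 ⇒ (c0=343/8, c1=-317/4, c2=-81/8)
macro 4: S0 reads c0=343/8 → after 1×micro: 2401/16; S1 reads c0=2401/16 → after 1×micro: -4303/16; S2 reads c2=-81/8 → after 1×micro: -243/16 ⇒ (c0=2401/16, c1=-4303/16, c2=-243/16)
macro 5: S0 reads c0=2401/16 → after 1×micro: 16807/32; S1 reads c0=16807/32 → after 1×micro: -7429/8; S2 reads c2=-243/16 → after 1×micro: -729/32 ⇒ (c0=16807/32, c1=-7429/8, c2=-729/32)
macro 6: S0 reads c0=16807/32 → after 1×micro: 117649/64; S1 reads c0=117649/64 → after 1×micro: -206797/64; S2 reads c2=-729/32 → after 1×micro: -2187/64 ⇒ (c0=117649/64, c1=-206797/64, c2=-2187/64)

S1 state at macro-step 1 = -8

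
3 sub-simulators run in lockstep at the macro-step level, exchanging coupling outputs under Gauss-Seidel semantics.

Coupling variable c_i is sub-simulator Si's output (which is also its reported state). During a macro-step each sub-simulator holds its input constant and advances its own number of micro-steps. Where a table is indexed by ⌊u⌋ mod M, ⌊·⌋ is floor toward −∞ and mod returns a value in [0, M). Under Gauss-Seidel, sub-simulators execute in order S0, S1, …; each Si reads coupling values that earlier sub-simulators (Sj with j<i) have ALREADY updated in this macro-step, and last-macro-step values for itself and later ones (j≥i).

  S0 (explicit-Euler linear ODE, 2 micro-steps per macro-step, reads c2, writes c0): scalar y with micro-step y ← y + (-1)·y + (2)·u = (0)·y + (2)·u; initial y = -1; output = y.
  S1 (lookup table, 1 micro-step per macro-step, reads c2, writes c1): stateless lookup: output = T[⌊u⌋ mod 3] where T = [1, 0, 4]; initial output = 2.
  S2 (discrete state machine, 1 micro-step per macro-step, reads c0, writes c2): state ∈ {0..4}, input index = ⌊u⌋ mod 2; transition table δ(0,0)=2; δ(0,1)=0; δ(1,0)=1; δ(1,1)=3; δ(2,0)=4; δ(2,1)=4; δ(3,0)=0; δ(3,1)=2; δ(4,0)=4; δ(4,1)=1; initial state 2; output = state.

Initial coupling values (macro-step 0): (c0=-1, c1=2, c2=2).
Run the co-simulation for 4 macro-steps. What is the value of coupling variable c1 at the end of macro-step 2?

c1 at macro-step 2 = 0

macro 1: S0 reads c2=2 → after 2×micro: 4; S1 reads c2=2 → after 1×micro: 4; S2 reads c0=4 → after 1×micro: 4 ⇒ (c0=4, c1=4, c2=4)
macro 2: S0 reads c2=4 → after 2×micro: 8; S1 reads c2=4 → after 1×micro: 0; S2 reads c0=8 → after 1×micro: 4 ⇒ (c0=8, c1=0, c2=4)
macro 3: S0 reads c2=4 → after 2×micro: 8; S1 reads c2=4 → after 1×micro: 0; S2 reads c0=8 → after 1×micro: 4 ⇒ (c0=8, c1=0, c2=4)
macro 4: S0 reads c2=4 → after 2×micro: 8; S1 reads c2=4 → after 1×micro: 0; S2 reads c0=8 → after 1×micro: 4 ⇒ (c0=8, c1=0, c2=4)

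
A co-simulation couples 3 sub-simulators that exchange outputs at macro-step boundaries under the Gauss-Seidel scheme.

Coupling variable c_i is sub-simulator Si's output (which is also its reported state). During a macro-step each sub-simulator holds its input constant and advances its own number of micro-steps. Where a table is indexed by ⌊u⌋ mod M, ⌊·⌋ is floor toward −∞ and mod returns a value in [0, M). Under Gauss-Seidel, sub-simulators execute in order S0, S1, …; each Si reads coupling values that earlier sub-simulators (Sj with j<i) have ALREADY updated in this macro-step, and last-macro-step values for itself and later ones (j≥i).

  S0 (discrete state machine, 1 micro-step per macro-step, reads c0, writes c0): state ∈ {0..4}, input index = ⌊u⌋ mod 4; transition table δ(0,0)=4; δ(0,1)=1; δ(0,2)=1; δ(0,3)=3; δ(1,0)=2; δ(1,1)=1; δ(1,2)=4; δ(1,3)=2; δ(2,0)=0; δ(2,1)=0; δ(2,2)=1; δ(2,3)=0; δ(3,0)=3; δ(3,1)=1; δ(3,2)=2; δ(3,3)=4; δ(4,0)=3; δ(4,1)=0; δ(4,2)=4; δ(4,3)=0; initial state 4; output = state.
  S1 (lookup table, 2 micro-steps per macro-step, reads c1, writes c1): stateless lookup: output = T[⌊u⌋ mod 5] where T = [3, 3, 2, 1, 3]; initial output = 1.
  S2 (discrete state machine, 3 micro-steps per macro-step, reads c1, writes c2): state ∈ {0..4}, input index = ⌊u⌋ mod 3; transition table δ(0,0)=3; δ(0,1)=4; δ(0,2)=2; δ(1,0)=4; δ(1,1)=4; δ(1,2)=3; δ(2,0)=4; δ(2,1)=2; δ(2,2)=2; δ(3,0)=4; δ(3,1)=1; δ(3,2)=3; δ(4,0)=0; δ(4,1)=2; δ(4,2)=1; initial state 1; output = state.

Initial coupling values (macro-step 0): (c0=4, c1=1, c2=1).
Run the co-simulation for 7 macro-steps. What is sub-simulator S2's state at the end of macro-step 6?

macro 1: S0 reads c0=4 → after 1×micro: 3; S1 reads c1=1 → after 2×micro: 3; S2 reads c1=3 → after 3×micro: 3 ⇒ (c0=3, c1=3, c2=3)
macro 2: S0 reads c0=3 → after 1×micro: 4; S1 reads c1=3 → after 2×micro: 1; S2 reads c1=1 → after 3×micro: 2 ⇒ (c0=4, c1=1, c2=2)
macro 3: S0 reads c0=4 → after 1×micro: 3; S1 reads c1=1 → after 2×micro: 3; S2 reads c1=3 → after 3×micro: 3 ⇒ (c0=3, c1=3, c2=3)
macro 4: S0 reads c0=3 → after 1×micro: 4; S1 reads c1=3 → after 2×micro: 1; S2 reads c1=1 → after 3×micro: 2 ⇒ (c0=4, c1=1, c2=2)
macro 5: S0 reads c0=4 → after 1×micro: 3; S1 reads c1=1 → after 2×micro: 3; S2 reads c1=3 → after 3×micro: 3 ⇒ (c0=3, c1=3, c2=3)
macro 6: S0 reads c0=3 → after 1×micro: 4; S1 reads c1=3 → after 2×micro: 1; S2 reads c1=1 → after 3×micro: 2 ⇒ (c0=4, c1=1, c2=2)
macro 7: S0 reads c0=4 → after 1×micro: 3; S1 reads c1=1 → after 2×micro: 3; S2 reads c1=3 → after 3×micro: 3 ⇒ (c0=3, c1=3, c2=3)

S2 state at macro-step 6 = 2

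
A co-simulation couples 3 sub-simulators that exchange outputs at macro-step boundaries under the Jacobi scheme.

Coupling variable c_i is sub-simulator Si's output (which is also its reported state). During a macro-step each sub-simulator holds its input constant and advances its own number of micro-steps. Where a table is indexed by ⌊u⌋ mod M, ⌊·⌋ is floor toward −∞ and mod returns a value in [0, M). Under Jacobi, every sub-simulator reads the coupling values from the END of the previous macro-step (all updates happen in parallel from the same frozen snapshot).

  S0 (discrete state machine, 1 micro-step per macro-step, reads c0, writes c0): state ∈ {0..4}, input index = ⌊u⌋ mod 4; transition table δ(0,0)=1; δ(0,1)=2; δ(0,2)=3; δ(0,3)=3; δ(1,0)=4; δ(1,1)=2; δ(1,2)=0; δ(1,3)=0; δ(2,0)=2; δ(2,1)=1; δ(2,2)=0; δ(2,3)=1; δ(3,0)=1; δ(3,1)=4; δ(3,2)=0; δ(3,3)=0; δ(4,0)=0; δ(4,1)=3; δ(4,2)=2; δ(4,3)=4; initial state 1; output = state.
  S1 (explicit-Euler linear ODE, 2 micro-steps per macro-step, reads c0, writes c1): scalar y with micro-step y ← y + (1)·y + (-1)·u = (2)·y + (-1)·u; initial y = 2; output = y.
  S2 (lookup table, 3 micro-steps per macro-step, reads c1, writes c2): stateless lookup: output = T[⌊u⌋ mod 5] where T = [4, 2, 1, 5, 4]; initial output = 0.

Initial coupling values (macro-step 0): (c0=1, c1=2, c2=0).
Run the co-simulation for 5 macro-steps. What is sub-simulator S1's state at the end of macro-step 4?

macro 1: S0 reads c0=1 → after 1×micro: 2; S1 reads c0=1 → after 2×micro: 5; S2 reads c1=2 → after 3×micro: 1 ⇒ (c0=2, c1=5, c2=1)
macro 2: S0 reads c0=2 → after 1×micro: 0; S1 reads c0=2 → after 2×micro: 14; S2 reads c1=5 → after 3×micro: 4 ⇒ (c0=0, c1=14, c2=4)
macro 3: S0 reads c0=0 → after 1×micro: 1; S1 reads c0=0 → after 2×micro: 56; S2 reads c1=14 → after 3×micro: 4 ⇒ (c0=1, c1=56, c2=4)
macro 4: S0 reads c0=1 → after 1×micro: 2; S1 reads c0=1 → after 2×micro: 221; S2 reads c1=56 → after 3×micro: 2 ⇒ (c0=2, c1=221, c2=2)
macro 5: S0 reads c0=2 → after 1×micro: 0; S1 reads c0=2 → after 2×micro: 878; S2 reads c1=221 → after 3×micro: 2 ⇒ (c0=0, c1=878, c2=2)

S1 state at macro-step 4 = 221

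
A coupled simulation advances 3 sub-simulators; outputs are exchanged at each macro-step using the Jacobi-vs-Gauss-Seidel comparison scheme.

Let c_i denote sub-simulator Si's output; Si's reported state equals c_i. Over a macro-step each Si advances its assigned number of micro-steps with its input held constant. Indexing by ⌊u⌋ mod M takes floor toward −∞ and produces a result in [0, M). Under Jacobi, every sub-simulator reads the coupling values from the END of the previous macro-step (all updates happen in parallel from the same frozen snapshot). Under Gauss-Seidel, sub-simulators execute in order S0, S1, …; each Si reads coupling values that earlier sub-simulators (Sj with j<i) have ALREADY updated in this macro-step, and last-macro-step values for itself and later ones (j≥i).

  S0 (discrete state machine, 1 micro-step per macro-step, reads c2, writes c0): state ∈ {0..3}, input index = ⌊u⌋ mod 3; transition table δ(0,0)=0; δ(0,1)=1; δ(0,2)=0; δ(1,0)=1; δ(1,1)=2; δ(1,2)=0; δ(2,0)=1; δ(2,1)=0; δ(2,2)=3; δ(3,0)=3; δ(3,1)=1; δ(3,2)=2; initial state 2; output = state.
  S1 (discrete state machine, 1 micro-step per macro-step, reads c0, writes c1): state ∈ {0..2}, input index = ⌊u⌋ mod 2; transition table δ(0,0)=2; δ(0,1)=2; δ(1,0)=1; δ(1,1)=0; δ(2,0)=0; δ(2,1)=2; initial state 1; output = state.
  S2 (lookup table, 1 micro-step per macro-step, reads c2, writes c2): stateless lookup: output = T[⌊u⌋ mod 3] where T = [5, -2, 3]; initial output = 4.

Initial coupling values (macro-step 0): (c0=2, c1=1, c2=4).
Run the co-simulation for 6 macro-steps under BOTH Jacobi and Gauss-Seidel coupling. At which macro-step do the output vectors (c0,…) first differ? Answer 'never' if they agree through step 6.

first divergence at macro-step: 2

[Jacobi] macro 1: S0 reads c2=4 → after 1×micro: 0; S1 reads c0=2 → after 1×micro: 1; S2 reads c2=4 → after 1×micro: -2 ⇒ (c0=0, c1=1, c2=-2)
[Jacobi] macro 2: S0 reads c2=-2 → after 1×micro: 1; S1 reads c0=0 → after 1×micro: 1; S2 reads c2=-2 → after 1×micro: -2 ⇒ (c0=1, c1=1, c2=-2)
[Jacobi] macro 3: S0 reads c2=-2 → after 1×micro: 2; S1 reads c0=1 → after 1×micro: 0; S2 reads c2=-2 → after 1×micro: -2 ⇒ (c0=2, c1=0, c2=-2)
[Jacobi] macro 4: S0 reads c2=-2 → after 1×micro: 0; S1 reads c0=2 → after 1×micro: 2; S2 reads c2=-2 → after 1×micro: -2 ⇒ (c0=0, c1=2, c2=-2)
[Jacobi] macro 5: S0 reads c2=-2 → after 1×micro: 1; S1 reads c0=0 → after 1×micro: 0; S2 reads c2=-2 → after 1×micro: -2 ⇒ (c0=1, c1=0, c2=-2)
[Jacobi] macro 6: S0 reads c2=-2 → after 1×micro: 2; S1 reads c0=1 → after 1×micro: 2; S2 reads c2=-2 → after 1×micro: -2 ⇒ (c0=2, c1=2, c2=-2)
[Gauss-Seidel] macro 1: S0 reads c2=4 → after 1×micro: 0; S1 reads c0=0 → after 1×micro: 1; S2 reads c2=4 → after 1×micro: -2 ⇒ (c0=0, c1=1, c2=-2)
[Gauss-Seidel] macro 2: S0 reads c2=-2 → after 1×micro: 1; S1 reads c0=1 → after 1×micro: 0; S2 reads c2=-2 → after 1×micro: -2 ⇒ (c0=1, c1=0, c2=-2)
[Gauss-Seidel] macro 3: S0 reads c2=-2 → after 1×micro: 2; S1 reads c0=2 → after 1×micro: 2; S2 reads c2=-2 → after 1×micro: -2 ⇒ (c0=2, c1=2, c2=-2)
[Gauss-Seidel] macro 4: S0 reads c2=-2 → after 1×micro: 0; S1 reads c0=0 → after 1×micro: 0; S2 reads c2=-2 → after 1×micro: -2 ⇒ (c0=0, c1=0, c2=-2)
[Gauss-Seidel] macro 5: S0 reads c2=-2 → after 1×micro: 1; S1 reads c0=1 → after 1×micro: 2; S2 reads c2=-2 → after 1×micro: -2 ⇒ (c0=1, c1=2, c2=-2)
[Gauss-Seidel] macro 6: S0 reads c2=-2 → after 1×micro: 2; S1 reads c0=2 → after 1×micro: 0; S2 reads c2=-2 → after 1×micro: -2 ⇒ (c0=2, c1=0, c2=-2)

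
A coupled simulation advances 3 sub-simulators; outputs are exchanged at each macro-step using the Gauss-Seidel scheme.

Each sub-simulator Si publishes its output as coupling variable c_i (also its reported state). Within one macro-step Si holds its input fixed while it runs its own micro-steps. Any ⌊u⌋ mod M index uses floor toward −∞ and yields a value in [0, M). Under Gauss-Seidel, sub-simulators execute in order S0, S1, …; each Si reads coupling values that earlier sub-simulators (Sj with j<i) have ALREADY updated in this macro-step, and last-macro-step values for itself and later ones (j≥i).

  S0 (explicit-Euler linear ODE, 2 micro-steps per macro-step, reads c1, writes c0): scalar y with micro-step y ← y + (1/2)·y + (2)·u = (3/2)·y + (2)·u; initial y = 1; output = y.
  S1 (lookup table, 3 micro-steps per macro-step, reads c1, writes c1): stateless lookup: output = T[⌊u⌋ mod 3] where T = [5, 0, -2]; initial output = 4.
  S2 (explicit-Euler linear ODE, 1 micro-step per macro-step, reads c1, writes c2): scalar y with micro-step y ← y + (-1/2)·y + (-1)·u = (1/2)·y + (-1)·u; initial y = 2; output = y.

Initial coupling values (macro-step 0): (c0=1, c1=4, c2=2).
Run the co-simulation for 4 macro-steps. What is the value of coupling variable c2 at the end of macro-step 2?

macro 1: S0 reads c1=4 → after 2×micro: 89/4; S1 reads c1=4 → after 3×micro: 0; S2 reads c1=0 → after 1×micro: 1 ⇒ (c0=89/4, c1=0, c2=1)
macro 2: S0 reads c1=0 → after 2×micro: 801/16; S1 reads c1=0 → after 3×micro: 5; S2 reads c1=5 → after 1×micro: -9/2 ⇒ (c0=801/16, c1=5, c2=-9/2)
macro 3: S0 reads c1=5 → after 2×micro: 8809/64; S1 reads c1=5 → after 3×micro: -2; S2 reads c1=-2 → after 1×micro: -1/4 ⇒ (c0=8809/64, c1=-2, c2=-1/4)
macro 4: S0 reads c1=-2 → after 2×micro: 76721/256; S1 reads c1=-2 → after 3×micro: 0; S2 reads c1=0 → after 1×micro: -1/8 ⇒ (c0=76721/256, c1=0, c2=-1/8)

c2 at macro-step 2 = -9/2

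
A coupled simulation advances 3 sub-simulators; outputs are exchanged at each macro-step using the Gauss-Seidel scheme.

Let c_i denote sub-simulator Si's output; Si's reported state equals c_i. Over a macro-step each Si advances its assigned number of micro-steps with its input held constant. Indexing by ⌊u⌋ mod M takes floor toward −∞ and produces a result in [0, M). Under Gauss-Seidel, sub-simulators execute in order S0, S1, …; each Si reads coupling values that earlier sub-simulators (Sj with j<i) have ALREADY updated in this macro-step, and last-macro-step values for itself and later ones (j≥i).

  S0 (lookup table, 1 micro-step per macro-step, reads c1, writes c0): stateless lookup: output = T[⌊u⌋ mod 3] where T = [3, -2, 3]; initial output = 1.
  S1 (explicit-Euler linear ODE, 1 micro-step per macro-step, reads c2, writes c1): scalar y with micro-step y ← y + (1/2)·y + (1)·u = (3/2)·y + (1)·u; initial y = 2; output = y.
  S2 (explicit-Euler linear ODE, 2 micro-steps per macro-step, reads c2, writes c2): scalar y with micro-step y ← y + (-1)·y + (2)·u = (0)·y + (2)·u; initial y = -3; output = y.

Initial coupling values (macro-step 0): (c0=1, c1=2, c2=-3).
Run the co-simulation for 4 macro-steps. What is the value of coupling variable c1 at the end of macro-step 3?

c1 at macro-step 3 = -21

macro 1: S0 reads c1=2 → after 1×micro: 3; S1 reads c2=-3 → after 1×micro: 0; S2 reads c2=-3 → after 2×micro: -6 ⇒ (c0=3, c1=0, c2=-6)
macro 2: S0 reads c1=0 → after 1×micro: 3; S1 reads c2=-6 → after 1×micro: -6; S2 reads c2=-6 → after 2×micro: -12 ⇒ (c0=3, c1=-6, c2=-12)
macro 3: S0 reads c1=-6 → after 1×micro: 3; S1 reads c2=-12 → after 1×micro: -21; S2 reads c2=-12 → after 2×micro: -24 ⇒ (c0=3, c1=-21, c2=-24)
macro 4: S0 reads c1=-21 → after 1×micro: 3; S1 reads c2=-24 → after 1×micro: -111/2; S2 reads c2=-24 → after 2×micro: -48 ⇒ (c0=3, c1=-111/2, c2=-48)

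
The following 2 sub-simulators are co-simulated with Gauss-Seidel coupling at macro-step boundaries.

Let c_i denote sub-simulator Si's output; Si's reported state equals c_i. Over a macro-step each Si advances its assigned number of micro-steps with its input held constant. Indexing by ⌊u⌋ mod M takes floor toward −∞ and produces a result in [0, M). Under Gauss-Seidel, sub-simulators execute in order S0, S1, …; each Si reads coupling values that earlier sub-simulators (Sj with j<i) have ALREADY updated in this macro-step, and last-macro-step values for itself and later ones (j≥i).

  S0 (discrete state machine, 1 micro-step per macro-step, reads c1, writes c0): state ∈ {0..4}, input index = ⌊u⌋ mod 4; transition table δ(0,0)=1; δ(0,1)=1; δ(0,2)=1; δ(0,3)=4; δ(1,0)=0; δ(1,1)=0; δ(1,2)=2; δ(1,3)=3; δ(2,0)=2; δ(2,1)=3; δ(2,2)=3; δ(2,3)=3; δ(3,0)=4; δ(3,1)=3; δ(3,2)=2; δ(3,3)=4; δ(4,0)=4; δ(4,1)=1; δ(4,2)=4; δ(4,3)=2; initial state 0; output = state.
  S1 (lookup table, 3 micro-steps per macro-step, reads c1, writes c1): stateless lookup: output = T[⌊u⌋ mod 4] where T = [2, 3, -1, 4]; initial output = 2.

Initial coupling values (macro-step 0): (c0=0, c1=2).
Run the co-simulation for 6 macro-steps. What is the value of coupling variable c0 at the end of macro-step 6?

c0 at macro-step 6 = 2

macro 1: S0 reads c1=2 → after 1×micro: 1; S1 reads c1=2 → after 3×micro: -1 ⇒ (c0=1, c1=-1)
macro 2: S0 reads c1=-1 → after 1×micro: 3; S1 reads c1=-1 → after 3×micro: 4 ⇒ (c0=3, c1=4)
macro 3: S0 reads c1=4 → after 1×micro: 4; S1 reads c1=4 → after 3×micro: 2 ⇒ (c0=4, c1=2)
macro 4: S0 reads c1=2 → after 1×micro: 4; S1 reads c1=2 → after 3×micro: -1 ⇒ (c0=4, c1=-1)
macro 5: S0 reads c1=-1 → after 1×micro: 2; S1 reads c1=-1 → after 3×micro: 4 ⇒ (c0=2, c1=4)
macro 6: S0 reads c1=4 → after 1×micro: 2; S1 reads c1=4 → after 3×micro: 2 ⇒ (c0=2, c1=2)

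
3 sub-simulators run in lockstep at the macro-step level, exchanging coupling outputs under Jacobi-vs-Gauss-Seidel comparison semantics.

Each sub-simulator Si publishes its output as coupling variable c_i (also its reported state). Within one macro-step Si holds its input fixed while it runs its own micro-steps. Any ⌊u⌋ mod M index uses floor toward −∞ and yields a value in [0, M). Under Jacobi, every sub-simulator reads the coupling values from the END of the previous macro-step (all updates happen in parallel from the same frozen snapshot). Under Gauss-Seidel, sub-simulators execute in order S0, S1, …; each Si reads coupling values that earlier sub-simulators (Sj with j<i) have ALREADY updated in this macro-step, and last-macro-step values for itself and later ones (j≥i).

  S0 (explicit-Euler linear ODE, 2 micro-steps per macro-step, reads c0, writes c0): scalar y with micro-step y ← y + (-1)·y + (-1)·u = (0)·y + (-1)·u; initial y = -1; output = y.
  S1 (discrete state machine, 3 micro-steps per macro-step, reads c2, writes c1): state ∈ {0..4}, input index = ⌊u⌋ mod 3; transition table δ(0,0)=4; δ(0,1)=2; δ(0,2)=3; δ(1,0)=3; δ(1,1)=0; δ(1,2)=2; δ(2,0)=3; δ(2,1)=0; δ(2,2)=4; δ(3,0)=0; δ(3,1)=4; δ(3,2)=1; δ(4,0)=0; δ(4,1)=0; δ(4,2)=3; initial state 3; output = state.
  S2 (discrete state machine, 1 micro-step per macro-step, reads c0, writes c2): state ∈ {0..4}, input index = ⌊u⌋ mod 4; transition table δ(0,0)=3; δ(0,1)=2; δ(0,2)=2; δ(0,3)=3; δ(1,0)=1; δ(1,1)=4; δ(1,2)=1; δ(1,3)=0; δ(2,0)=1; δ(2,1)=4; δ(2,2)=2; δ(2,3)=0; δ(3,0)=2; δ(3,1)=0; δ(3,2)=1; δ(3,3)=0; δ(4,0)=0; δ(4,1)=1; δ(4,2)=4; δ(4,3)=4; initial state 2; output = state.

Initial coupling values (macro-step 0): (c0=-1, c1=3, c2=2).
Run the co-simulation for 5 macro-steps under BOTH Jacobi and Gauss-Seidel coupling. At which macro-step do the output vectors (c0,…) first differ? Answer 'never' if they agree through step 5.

first divergence at macro-step: 1

[Jacobi] macro 1: S0 reads c0=-1 → after 2×micro: 1; S1 reads c2=2 → after 3×micro: 4; S2 reads c0=-1 → after 1×micro: 0 ⇒ (c0=1, c1=4, c2=0)
[Jacobi] macro 2: S0 reads c0=1 → after 2×micro: -1; S1 reads c2=0 → after 3×micro: 0; S2 reads c0=1 → after 1×micro: 2 ⇒ (c0=-1, c1=0, c2=2)
[Jacobi] macro 3: S0 reads c0=-1 → after 2×micro: 1; S1 reads c2=2 → after 3×micro: 2; S2 reads c0=-1 → after 1×micro: 0 ⇒ (c0=1, c1=2, c2=0)
[Jacobi] macro 4: S0 reads c0=1 → after 2×micro: -1; S1 reads c2=0 → after 3×micro: 4; S2 reads c0=1 → after 1×micro: 2 ⇒ (c0=-1, c1=4, c2=2)
[Jacobi] macro 5: S0 reads c0=-1 → after 2×micro: 1; S1 reads c2=2 → after 3×micro: 2; S2 reads c0=-1 → after 1×micro: 0 ⇒ (c0=1, c1=2, c2=0)
[Gauss-Seidel] macro 1: S0 reads c0=-1 → after 2×micro: 1; S1 reads c2=2 → after 3×micro: 4; S2 reads c0=1 → after 1×micro: 4 ⇒ (c0=1, c1=4, c2=4)
[Gauss-Seidel] macro 2: S0 reads c0=1 → after 2×micro: -1; S1 reads c2=4 → after 3×micro: 0; S2 reads c0=-1 → after 1×micro: 4 ⇒ (c0=-1, c1=0, c2=4)
[Gauss-Seidel] macro 3: S0 reads c0=-1 → after 2×micro: 1; S1 reads c2=4 → after 3×micro: 2; S2 reads c0=1 → after 1×micro: 1 ⇒ (c0=1, c1=2, c2=1)
[Gauss-Seidel] macro 4: S0 reads c0=1 → after 2×micro: -1; S1 reads c2=1 → after 3×micro: 0; S2 reads c0=-1 → after 1×micro: 0 ⇒ (c0=-1, c1=0, c2=0)
[Gauss-Seidel] macro 5: S0 reads c0=-1 → after 2×micro: 1; S1 reads c2=0 → after 3×micro: 4; S2 reads c0=1 → after 1×micro: 2 ⇒ (c0=1, c1=4, c2=2)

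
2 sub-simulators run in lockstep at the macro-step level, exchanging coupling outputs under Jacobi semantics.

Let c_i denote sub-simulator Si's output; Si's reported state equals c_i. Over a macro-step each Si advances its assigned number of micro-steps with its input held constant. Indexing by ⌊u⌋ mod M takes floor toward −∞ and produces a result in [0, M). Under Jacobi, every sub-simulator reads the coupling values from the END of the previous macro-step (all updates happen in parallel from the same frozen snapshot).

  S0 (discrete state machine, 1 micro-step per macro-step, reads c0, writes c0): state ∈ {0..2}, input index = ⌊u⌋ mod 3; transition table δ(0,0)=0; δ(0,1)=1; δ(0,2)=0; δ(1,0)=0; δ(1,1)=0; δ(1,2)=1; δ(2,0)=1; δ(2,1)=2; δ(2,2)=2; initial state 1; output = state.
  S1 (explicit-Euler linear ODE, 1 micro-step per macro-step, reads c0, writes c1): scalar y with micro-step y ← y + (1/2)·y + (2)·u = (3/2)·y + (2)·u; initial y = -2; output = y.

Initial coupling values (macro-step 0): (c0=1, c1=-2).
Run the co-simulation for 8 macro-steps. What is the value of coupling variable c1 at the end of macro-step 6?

macro 1: S0 reads c0=1 → after 1×micro: 0; S1 reads c0=1 → after 1×micro: -1 ⇒ (c0=0, c1=-1)
macro 2: S0 reads c0=0 → after 1×micro: 0; S1 reads c0=0 → after 1×micro: -3/2 ⇒ (c0=0, c1=-3/2)
macro 3: S0 reads c0=0 → after 1×micro: 0; S1 reads c0=0 → after 1×micro: -9/4 ⇒ (c0=0, c1=-9/4)
macro 4: S0 reads c0=0 → after 1×micro: 0; S1 reads c0=0 → after 1×micro: -27/8 ⇒ (c0=0, c1=-27/8)
macro 5: S0 reads c0=0 → after 1×micro: 0; S1 reads c0=0 → after 1×micro: -81/16 ⇒ (c0=0, c1=-81/16)
macro 6: S0 reads c0=0 → after 1×micro: 0; S1 reads c0=0 → after 1×micro: -243/32 ⇒ (c0=0, c1=-243/32)
macro 7: S0 reads c0=0 → after 1×micro: 0; S1 reads c0=0 → after 1×micro: -729/64 ⇒ (c0=0, c1=-729/64)
macro 8: S0 reads c0=0 → after 1×micro: 0; S1 reads c0=0 → after 1×micro: -2187/128 ⇒ (c0=0, c1=-2187/128)

c1 at macro-step 6 = -243/32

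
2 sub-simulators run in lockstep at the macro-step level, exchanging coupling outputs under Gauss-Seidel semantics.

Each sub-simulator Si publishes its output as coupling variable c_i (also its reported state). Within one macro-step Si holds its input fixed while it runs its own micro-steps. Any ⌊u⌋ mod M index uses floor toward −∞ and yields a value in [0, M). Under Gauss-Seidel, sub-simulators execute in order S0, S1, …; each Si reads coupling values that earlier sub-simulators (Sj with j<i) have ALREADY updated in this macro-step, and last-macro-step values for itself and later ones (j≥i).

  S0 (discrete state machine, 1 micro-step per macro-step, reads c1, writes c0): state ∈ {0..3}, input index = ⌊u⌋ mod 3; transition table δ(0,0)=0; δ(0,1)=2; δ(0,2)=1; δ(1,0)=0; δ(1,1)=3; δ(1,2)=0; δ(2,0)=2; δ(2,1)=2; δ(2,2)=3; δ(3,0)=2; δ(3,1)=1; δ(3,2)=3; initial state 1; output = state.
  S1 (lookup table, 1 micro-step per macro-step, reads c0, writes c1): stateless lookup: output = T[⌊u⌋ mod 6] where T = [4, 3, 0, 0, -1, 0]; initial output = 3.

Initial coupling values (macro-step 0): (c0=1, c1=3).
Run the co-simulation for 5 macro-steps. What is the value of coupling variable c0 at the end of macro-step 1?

c0 at macro-step 1 = 0

macro 1: S0 reads c1=3 → after 1×micro: 0; S1 reads c0=0 → after 1×micro: 4 ⇒ (c0=0, c1=4)
macro 2: S0 reads c1=4 → after 1×micro: 2; S1 reads c0=2 → after 1×micro: 0 ⇒ (c0=2, c1=0)
macro 3: S0 reads c1=0 → after 1×micro: 2; S1 reads c0=2 → after 1×micro: 0 ⇒ (c0=2, c1=0)
macro 4: S0 reads c1=0 → after 1×micro: 2; S1 reads c0=2 → after 1×micro: 0 ⇒ (c0=2, c1=0)
macro 5: S0 reads c1=0 → after 1×micro: 2; S1 reads c0=2 → after 1×micro: 0 ⇒ (c0=2, c1=0)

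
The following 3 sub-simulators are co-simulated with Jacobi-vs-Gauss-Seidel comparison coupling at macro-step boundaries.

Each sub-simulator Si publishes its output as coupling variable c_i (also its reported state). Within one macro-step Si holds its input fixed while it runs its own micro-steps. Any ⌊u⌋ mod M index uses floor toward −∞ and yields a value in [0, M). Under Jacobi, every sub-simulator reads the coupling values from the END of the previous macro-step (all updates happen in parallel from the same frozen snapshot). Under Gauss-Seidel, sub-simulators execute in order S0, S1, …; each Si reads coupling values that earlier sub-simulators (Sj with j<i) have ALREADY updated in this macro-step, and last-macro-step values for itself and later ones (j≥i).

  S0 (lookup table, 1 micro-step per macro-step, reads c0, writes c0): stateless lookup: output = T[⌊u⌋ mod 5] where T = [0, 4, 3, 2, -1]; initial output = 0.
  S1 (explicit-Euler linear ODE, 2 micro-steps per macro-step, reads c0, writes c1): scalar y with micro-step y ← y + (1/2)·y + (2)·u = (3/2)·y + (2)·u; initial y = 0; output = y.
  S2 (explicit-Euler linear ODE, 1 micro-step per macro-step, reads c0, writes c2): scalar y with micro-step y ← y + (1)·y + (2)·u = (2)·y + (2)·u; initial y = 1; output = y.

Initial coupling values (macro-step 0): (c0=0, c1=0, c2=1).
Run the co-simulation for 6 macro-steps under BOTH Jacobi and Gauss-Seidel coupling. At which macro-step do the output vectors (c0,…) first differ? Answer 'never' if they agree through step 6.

[Jacobi] macro 1: S0 reads c0=0 → after 1×micro: 0; S1 reads c0=0 → after 2×micro: 0; S2 reads c0=0 → after 1×micro: 2 ⇒ (c0=0, c1=0, c2=2)
[Jacobi] macro 2: S0 reads c0=0 → after 1×micro: 0; S1 reads c0=0 → after 2×micro: 0; S2 reads c0=0 → after 1×micro: 4 ⇒ (c0=0, c1=0, c2=4)
[Jacobi] macro 3: S0 reads c0=0 → after 1×micro: 0; S1 reads c0=0 → after 2×micro: 0; S2 reads c0=0 → after 1×micro: 8 ⇒ (c0=0, c1=0, c2=8)
[Jacobi] macro 4: S0 reads c0=0 → after 1×micro: 0; S1 reads c0=0 → after 2×micro: 0; S2 reads c0=0 → after 1×micro: 16 ⇒ (c0=0, c1=0, c2=16)
[Jacobi] macro 5: S0 reads c0=0 → after 1×micro: 0; S1 reads c0=0 → after 2×micro: 0; S2 reads c0=0 → after 1×micro: 32 ⇒ (c0=0, c1=0, c2=32)
[Jacobi] macro 6: S0 reads c0=0 → after 1×micro: 0; S1 reads c0=0 → after 2×micro: 0; S2 reads c0=0 → after 1×micro: 64 ⇒ (c0=0, c1=0, c2=64)
[Gauss-Seidel] macro 1: S0 reads c0=0 → after 1×micro: 0; S1 reads c0=0 → after 2×micro: 0; S2 reads c0=0 → after 1×micro: 2 ⇒ (c0=0, c1=0, c2=2)
[Gauss-Seidel] macro 2: S0 reads c0=0 → after 1×micro: 0; S1 reads c0=0 → after 2×micro: 0; S2 reads c0=0 → after 1×micro: 4 ⇒ (c0=0, c1=0, c2=4)
[Gauss-Seidel] macro 3: S0 reads c0=0 → after 1×micro: 0; S1 reads c0=0 → after 2×micro: 0; S2 reads c0=0 → after 1×micro: 8 ⇒ (c0=0, c1=0, c2=8)
[Gauss-Seidel] macro 4: S0 reads c0=0 → after 1×micro: 0; S1 reads c0=0 → after 2×micro: 0; S2 reads c0=0 → after 1×micro: 16 ⇒ (c0=0, c1=0, c2=16)
[Gauss-Seidel] macro 5: S0 reads c0=0 → after 1×micro: 0; S1 reads c0=0 → after 2×micro: 0; S2 reads c0=0 → after 1×micro: 32 ⇒ (c0=0, c1=0, c2=32)
[Gauss-Seidel] macro 6: S0 reads c0=0 → after 1×micro: 0; S1 reads c0=0 → after 2×micro: 0; S2 reads c0=0 → after 1×micro: 64 ⇒ (c0=0, c1=0, c2=64)

first divergence at macro-step: never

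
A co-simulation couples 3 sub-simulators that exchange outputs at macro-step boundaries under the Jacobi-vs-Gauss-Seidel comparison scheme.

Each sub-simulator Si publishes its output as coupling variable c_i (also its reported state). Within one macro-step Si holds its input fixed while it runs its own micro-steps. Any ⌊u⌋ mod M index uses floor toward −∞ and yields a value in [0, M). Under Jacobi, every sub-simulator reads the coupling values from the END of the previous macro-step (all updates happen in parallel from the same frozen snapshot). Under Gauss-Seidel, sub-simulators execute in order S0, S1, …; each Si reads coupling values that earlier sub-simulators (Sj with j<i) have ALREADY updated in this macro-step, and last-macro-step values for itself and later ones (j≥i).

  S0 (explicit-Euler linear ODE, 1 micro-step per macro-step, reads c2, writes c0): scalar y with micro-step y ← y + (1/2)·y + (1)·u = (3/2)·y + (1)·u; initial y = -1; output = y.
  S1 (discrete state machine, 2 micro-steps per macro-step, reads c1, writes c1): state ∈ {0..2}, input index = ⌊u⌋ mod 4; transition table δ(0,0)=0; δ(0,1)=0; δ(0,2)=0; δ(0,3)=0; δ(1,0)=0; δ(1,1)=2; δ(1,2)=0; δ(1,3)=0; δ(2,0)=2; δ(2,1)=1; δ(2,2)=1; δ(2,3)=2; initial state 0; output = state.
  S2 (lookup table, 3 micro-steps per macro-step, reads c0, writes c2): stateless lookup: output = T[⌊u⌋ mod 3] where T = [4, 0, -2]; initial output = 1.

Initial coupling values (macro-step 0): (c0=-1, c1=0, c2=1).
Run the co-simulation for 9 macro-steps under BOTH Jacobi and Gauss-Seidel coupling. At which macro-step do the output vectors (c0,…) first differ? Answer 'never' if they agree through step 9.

[Jacobi] macro 1: S0 reads c2=1 → after 1×micro: -1/2; S1 reads c1=0 → after 2×micro: 0; S2 reads c0=-1 → after 3×micro: -2 ⇒ (c0=-1/2, c1=0, c2=-2)
[Jacobi] macro 2: S0 reads c2=-2 → after 1×micro: -11/4; S1 reads c1=0 → after 2×micro: 0; S2 reads c0=-1/2 → after 3×micro: -2 ⇒ (c0=-11/4, c1=0, c2=-2)
[Jacobi] macro 3: S0 reads c2=-2 → after 1×micro: -49/8; S1 reads c1=0 → after 2×micro: 0; S2 reads c0=-11/4 → after 3×micro: 4 ⇒ (c0=-49/8, c1=0, c2=4)
[Jacobi] macro 4: S0 reads c2=4 → after 1×micro: -83/16; S1 reads c1=0 → after 2×micro: 0; S2 reads c0=-49/8 → after 3×micro: -2 ⇒ (c0=-83/16, c1=0, c2=-2)
[Jacobi] macro 5: S0 reads c2=-2 → after 1×micro: -313/32; S1 reads c1=0 → after 2×micro: 0; S2 reads c0=-83/16 → after 3×micro: 4 ⇒ (c0=-313/32, c1=0, c2=4)
[Jacobi] macro 6: S0 reads c2=4 → after 1×micro: -683/64; S1 reads c1=0 → after 2×micro: 0; S2 reads c0=-313/32 → after 3×micro: -2 ⇒ (c0=-683/64, c1=0, c2=-2)
[Jacobi] macro 7: S0 reads c2=-2 → after 1×micro: -2305/128; S1 reads c1=0 → after 2×micro: 0; S2 reads c0=-683/64 → after 3×micro: 0 ⇒ (c0=-2305/128, c1=0, c2=0)
[Jacobi] macro 8: S0 reads c2=0 → after 1×micro: -6915/256; S1 reads c1=0 → after 2×micro: 0; S2 reads c0=-2305/128 → after 3×micro: -2 ⇒ (c0=-6915/256, c1=0, c2=-2)
[Jacobi] macro 9: S0 reads c2=-2 → after 1×micro: -21769/512; S1 reads c1=0 → after 2×micro: 0; S2 reads c0=-6915/256 → after 3×micro: -2 ⇒ (c0=-21769/512, c1=0, c2=-2)
[Gauss-Seidel] macro 1: S0 reads c2=1 → after 1×micro: -1/2; S1 reads c1=0 → after 2×micro: 0; S2 reads c0=-1/2 → after 3×micro: -2 ⇒ (c0=-1/2, c1=0, c2=-2)
[Gauss-Seidel] macro 2: S0 reads c2=-2 → after 1×micro: -11/4; S1 reads c1=0 → after 2×micro: 0; S2 reads c0=-11/4 → after 3×micro: 4 ⇒ (c0=-11/4, c1=0, c2=4)
[Gauss-Seidel] macro 3: S0 reads c2=4 → after 1×micro: -1/8; S1 reads c1=0 → after 2×micro: 0; S2 reads c0=-1/8 → after 3×micro: -2 ⇒ (c0=-1/8, c1=0, c2=-2)
[Gauss-Seidel] macro 4: S0 reads c2=-2 → after 1×micro: -35/16; S1 reads c1=0 → after 2×micro: 0; S2 reads c0=-35/16 → after 3×micro: 4 ⇒ (c0=-35/16, c1=0, c2=4)
[Gauss-Seidel] macro 5: S0 reads c2=4 → after 1×micro: 23/32; S1 reads c1=0 → after 2×micro: 0; S2 reads c0=23/32 → after 3×micro: 4 ⇒ (c0=23/32, c1=0, c2=4)
[Gauss-Seidel] macro 6: S0 reads c2=4 → after 1×micro: 325/64; S1 reads c1=0 → after 2×micro: 0; S2 reads c0=325/64 → after 3×micro: -2 ⇒ (c0=325/64, c1=0, c2=-2)
[Gauss-Seidel] macro 7: S0 reads c2=-2 → after 1×micro: 719/128; S1 reads c1=0 → after 2×micro: 0; S2 reads c0=719/128 → after 3×micro: -2 ⇒ (c0=719/128, c1=0, c2=-2)
[Gauss-Seidel] macro 8: S0 reads c2=-2 → after 1×micro: 1645/256; S1 reads c1=0 → after 2×micro: 0; S2 reads c0=1645/256 → after 3×micro: 4 ⇒ (c0=1645/256, c1=0, c2=4)
[Gauss-Seidel] macro 9: S0 reads c2=4 → after 1×micro: 6983/512; S1 reads c1=0 → after 2×micro: 0; S2 reads c0=6983/512 → after 3×micro: 0 ⇒ (c0=6983/512, c1=0, c2=0)

first divergence at macro-step: 2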